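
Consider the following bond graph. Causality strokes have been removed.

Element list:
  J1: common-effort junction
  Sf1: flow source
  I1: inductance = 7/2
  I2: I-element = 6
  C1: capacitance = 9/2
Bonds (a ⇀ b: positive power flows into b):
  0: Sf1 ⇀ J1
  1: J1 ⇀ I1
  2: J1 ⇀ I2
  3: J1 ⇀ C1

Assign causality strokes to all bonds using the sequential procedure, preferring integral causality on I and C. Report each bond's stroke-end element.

b0 |Sf1  (Sf1 fixes flow; stroke at Sf1)
b1 |I1  (I1 integral (f out))
b2 |I2  (I2: I, integral causality)
b3 |J1  (J1 needs exactly one e-in)

bond 0 |Sf1
bond 1 |I1
bond 2 |I2
bond 3 |J1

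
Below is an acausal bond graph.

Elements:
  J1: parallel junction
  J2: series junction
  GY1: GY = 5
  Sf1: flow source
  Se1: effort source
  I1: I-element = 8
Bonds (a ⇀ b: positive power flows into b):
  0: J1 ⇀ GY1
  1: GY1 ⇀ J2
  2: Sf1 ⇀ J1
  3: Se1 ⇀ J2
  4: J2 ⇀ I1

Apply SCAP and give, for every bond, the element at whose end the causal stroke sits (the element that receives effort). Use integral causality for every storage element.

#2 →Sf1  (source Sf1 imposes f)
#3 →J2  (Se1 fixes effort; stroke away)
#0 →J1  (J1: last free bond brings effort in)
#1 →J2  (GY1: gyrator matches bond 0)
#4 →I1  (closing 1-jn rule on J2)

bond 0 |J1
bond 1 |J2
bond 2 |Sf1
bond 3 |J2
bond 4 |I1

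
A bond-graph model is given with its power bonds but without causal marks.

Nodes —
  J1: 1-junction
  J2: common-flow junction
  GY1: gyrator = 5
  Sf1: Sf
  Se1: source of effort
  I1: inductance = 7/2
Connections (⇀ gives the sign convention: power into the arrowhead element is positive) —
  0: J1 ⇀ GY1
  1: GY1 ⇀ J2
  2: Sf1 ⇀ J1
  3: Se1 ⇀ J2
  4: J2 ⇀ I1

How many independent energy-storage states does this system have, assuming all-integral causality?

β2 stroke→Sf1  (Sf1 fixes flow; stroke at Sf1)
β3 stroke→J2  (Se1 (Se) sets effort on bond)
β0 stroke→J1  (J1 flow already set via bond 2)
β1 stroke→J2  (through GY1, causality inverts; strokes same side of GY1)
β4 stroke→I1  (only one flow-in slot at J2)

1  (I1 all integral)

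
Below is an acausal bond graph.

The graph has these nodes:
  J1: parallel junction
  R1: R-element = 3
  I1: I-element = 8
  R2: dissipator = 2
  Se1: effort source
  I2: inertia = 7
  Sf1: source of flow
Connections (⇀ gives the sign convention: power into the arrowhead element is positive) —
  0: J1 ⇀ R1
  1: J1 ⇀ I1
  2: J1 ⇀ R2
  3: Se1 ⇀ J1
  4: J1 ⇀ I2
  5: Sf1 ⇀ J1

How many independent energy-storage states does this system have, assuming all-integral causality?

2  (I1, I2 all integral)

b3 stroke→J1  (Se1: effort source, stroke at far end)
b5 stroke→Sf1  (source Sf1 imposes f)
b0 stroke→R1  (0-jn J1 has e-setter on 3)
b1 stroke→I1  (common-e at J1 fixed by 3)
b2 stroke→R2  (common-e at J1 fixed by 3)
b4 stroke→I2  (J1 effort already set via bond 3)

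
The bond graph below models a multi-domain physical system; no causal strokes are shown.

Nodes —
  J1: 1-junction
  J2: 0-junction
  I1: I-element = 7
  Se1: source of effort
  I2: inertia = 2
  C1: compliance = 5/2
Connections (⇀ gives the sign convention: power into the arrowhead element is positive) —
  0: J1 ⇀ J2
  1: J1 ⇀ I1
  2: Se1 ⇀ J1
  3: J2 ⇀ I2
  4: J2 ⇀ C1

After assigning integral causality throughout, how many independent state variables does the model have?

3  (C1, I1, I2 all integral)

#2 |J1  (source Se1 imposes e)
#1 |I1  (prefer integral on I1)
#0 |J1  (J1 flow already set via bond 1)
#3 |I2  (I2: I, integral causality)
#4 |J2  (J2 needs exactly one e-in)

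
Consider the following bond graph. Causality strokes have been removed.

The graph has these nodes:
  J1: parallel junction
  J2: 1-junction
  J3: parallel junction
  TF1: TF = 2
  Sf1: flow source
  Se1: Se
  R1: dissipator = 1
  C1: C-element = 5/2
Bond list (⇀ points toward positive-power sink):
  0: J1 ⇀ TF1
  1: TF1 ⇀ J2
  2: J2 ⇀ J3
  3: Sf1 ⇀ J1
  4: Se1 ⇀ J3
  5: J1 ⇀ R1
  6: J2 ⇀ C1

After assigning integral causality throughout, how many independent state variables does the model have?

β3 stroke→Sf1  (source Sf1 imposes f)
β4 stroke→J3  (source Se1 imposes e)
β2 stroke→J2  (0-jn J3 has e-setter on 4)
β6 stroke→J2  (prefer integral on C1)
β1 stroke→TF1  (J2: last free bond brings flow in)
β0 stroke→J1  (through TF1, causality passes straight; one stroke at TF1)
β5 stroke→R1  (J1: bond 0 brought effort, rest push out)

1  (C1 all integral)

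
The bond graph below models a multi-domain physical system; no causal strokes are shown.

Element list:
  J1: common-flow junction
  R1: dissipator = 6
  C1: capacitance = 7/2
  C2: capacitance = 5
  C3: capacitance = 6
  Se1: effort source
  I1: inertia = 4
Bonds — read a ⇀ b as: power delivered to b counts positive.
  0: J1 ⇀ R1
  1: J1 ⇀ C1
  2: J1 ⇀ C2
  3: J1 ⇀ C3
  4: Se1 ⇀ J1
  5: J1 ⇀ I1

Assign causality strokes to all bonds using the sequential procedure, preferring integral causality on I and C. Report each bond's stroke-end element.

#0 →J1
#1 →J1
#2 →J1
#3 →J1
#4 →J1
#5 →I1

b4 →J1  (Se1 (Se) sets effort on bond)
b1 →J1  (C1: C, integral causality)
b2 →J1  (C2 integral (e out))
b3 →J1  (C3: C, integral causality)
b5 →I1  (prefer integral on I1)
b0 →J1  (common-f at J1 fixed by 5)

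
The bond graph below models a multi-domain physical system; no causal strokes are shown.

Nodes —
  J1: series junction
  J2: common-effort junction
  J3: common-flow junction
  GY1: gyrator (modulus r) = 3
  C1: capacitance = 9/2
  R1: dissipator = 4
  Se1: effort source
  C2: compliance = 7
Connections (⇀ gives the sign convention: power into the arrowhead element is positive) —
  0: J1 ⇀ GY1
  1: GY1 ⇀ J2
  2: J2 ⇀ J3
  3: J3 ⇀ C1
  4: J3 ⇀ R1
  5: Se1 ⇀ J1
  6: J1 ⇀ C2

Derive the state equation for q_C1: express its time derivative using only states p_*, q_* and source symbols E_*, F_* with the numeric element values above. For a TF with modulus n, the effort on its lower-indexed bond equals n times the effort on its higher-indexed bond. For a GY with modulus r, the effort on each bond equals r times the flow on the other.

bond 5 |J1  (Se1: effort source, stroke at far end)
bond 3 |J3  (prefer integral on C1)
bond 6 |J1  (C2 outputs effort q/C2)
bond 0 |GY1  (J1 needs exactly one f-in)
bond 1 |GY1  (GY1 both-in/both-out from 0)
bond 2 |J2  (J2 needs exactly one e-in)
bond 4 |J3  (common-f at J3 fixed by 2)

dq_C1/dt = E_Se1/3 - q_C2/21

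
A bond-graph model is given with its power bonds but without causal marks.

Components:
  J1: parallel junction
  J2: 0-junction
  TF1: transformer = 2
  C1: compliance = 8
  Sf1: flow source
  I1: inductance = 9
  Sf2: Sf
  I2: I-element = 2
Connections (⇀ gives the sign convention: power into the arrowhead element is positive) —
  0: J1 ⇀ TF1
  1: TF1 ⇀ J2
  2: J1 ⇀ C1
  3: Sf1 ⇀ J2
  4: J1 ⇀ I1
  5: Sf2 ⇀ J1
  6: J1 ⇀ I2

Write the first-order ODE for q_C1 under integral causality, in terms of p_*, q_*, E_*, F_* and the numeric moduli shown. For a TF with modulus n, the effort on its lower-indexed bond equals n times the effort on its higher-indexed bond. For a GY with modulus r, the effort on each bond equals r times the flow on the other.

b3 stroke→Sf1  (Sf1 (Sf) sets flow on bond)
b5 stroke→Sf2  (Sf2 fixes flow; stroke at Sf2)
b1 stroke→J2  (closing 0-jn rule on J2)
b0 stroke→TF1  (TF TF1: opposite of bond 1)
b2 stroke→J1  (C1 integral (e out))
b4 stroke→I1  (J1 effort already set via bond 2)
b6 stroke→I2  (J1 effort already set via bond 2)

dq_C1/dt = F_Sf1/2 + F_Sf2 - p_I1/9 - p_I2/2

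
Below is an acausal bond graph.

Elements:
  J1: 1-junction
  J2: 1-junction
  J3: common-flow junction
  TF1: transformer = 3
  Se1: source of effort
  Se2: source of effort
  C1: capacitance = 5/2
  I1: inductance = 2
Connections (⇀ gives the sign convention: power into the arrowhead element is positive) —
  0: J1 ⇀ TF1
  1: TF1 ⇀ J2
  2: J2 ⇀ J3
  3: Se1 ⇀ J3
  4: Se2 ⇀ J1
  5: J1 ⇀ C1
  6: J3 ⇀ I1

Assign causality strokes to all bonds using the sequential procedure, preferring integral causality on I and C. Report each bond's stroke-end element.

b0 stroke at TF1
b1 stroke at J2
b2 stroke at J3
b3 stroke at J3
b4 stroke at J1
b5 stroke at J1
b6 stroke at I1

b3 stroke→J3  (source Se1 imposes e)
b4 stroke→J1  (Se2 fixes effort; stroke away)
b5 stroke→J1  (C1 outputs effort q/C1)
b0 stroke→TF1  (J1 needs exactly one f-in)
b1 stroke→J2  (TF TF1: opposite of bond 0)
b2 stroke→J3  (J2 needs exactly one f-in)
b6 stroke→I1  (only one flow-in slot at J3)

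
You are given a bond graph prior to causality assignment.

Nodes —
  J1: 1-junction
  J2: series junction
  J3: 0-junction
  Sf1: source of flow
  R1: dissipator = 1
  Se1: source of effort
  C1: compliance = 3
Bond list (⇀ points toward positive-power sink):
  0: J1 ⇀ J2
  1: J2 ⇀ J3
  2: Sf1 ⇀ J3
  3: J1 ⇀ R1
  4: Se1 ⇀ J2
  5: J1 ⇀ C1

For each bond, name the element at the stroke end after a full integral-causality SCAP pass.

#2 |Sf1  (Sf1: flow source, stroke at near end)
#4 |J2  (Se1 (Se) sets effort on bond)
#1 |J3  (closing 0-jn rule on J3)
#0 |J2  (common-f at J2 fixed by 1)
#3 |J1  (common-f at J1 fixed by 0)
#5 |J1  (1-jn J1 has f-setter on 0)

#0 stroke→J2
#1 stroke→J3
#2 stroke→Sf1
#3 stroke→J1
#4 stroke→J2
#5 stroke→J1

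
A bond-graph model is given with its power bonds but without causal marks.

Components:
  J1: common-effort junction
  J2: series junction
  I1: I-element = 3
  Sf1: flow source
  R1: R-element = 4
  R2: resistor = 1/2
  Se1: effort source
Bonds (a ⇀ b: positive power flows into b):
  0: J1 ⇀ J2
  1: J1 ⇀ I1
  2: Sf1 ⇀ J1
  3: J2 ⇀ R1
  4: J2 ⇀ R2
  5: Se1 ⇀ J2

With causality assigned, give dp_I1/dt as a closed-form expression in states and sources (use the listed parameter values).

dp_I1/dt = -E_Se1 + 9*F_Sf1/2 - 3*p_I1/2

#2 →Sf1  (source Sf1 imposes f)
#5 →J2  (source Se1 imposes e)
#1 →I1  (I1 outputs flow p/I1)
#0 →J1  (J1 needs exactly one e-in)
#3 →J2  (common-f at J2 fixed by 0)
#4 →J2  (J2 flow already set via bond 0)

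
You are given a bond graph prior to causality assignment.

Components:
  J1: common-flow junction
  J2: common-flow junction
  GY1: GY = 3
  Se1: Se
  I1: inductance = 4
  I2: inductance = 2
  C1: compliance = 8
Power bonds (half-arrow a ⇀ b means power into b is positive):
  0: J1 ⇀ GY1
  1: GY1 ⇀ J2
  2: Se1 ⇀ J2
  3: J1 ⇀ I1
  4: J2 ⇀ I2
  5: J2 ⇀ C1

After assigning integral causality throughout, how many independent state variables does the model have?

#2 →J2  (Se1: effort source, stroke at far end)
#3 →I1  (I1 outputs flow p/I1)
#0 →J1  (1-jn J1 has f-setter on 3)
#1 →J2  (GY1: gyrator matches bond 0)
#4 →I2  (I2: I, integral causality)
#5 →J2  (common-f at J2 fixed by 4)

3  (C1, I1, I2 all integral)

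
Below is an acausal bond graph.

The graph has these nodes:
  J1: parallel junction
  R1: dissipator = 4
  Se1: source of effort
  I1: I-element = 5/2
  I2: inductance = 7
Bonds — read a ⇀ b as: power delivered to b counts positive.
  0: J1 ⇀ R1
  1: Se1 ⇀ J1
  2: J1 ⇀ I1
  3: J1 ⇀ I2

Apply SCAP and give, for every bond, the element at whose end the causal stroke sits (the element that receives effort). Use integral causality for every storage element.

#0 stroke at R1
#1 stroke at J1
#2 stroke at I1
#3 stroke at I2

b1 stroke at J1  (Se1 fixes effort; stroke away)
b0 stroke at R1  (J1 effort already set via bond 1)
b2 stroke at I1  (J1: bond 1 brought effort, rest push out)
b3 stroke at I2  (J1 effort already set via bond 1)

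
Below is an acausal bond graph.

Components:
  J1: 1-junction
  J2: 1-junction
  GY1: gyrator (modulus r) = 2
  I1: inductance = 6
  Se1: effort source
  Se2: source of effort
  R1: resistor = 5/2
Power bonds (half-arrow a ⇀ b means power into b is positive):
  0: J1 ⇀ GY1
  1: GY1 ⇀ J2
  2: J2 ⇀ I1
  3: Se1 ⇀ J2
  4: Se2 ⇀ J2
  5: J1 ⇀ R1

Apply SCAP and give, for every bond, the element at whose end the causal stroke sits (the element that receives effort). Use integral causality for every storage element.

β0 →J1
β1 →J2
β2 →I1
β3 →J2
β4 →J2
β5 →R1

#3 stroke at J2  (Se1: effort source, stroke at far end)
#4 stroke at J2  (Se2: effort source, stroke at far end)
#2 stroke at I1  (I1: I, integral causality)
#1 stroke at J2  (J2 flow already set via bond 2)
#0 stroke at J1  (through GY1, causality inverts; strokes same side of GY1)
#5 stroke at R1  (closing 1-jn rule on J1)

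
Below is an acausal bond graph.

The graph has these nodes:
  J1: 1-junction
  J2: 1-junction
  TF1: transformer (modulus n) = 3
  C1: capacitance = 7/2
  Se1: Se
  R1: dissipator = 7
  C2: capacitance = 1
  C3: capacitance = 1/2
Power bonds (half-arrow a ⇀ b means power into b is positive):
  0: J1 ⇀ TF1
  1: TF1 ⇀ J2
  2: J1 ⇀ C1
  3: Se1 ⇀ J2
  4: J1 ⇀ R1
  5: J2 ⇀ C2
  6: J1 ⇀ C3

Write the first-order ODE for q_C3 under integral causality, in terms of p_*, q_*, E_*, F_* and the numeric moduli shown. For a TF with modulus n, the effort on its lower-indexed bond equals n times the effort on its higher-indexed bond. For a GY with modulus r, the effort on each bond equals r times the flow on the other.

#3 →J2  (Se1 (Se) sets effort on bond)
#2 →J1  (C1 outputs effort q/C1)
#5 →J2  (C2: C, integral causality)
#1 →TF1  (only one flow-in slot at J2)
#0 →J1  (TF1 one-in-one-out from 1)
#6 →J1  (C3 integral (e out))
#4 →R1  (only one flow-in slot at J1)

dq_C3/dt = 3*E_Se1/7 - 2*q_C1/49 - 3*q_C2/7 - 2*q_C3/7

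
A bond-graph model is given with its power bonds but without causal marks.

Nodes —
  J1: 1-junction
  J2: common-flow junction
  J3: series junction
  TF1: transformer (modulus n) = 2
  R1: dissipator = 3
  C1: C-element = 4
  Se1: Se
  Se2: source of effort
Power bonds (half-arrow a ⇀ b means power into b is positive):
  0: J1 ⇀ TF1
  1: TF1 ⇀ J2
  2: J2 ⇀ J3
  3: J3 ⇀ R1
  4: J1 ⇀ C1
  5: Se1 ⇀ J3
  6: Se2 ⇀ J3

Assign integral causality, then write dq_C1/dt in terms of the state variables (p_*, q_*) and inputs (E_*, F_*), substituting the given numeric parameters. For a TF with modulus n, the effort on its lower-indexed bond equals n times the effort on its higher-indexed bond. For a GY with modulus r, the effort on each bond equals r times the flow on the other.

β5 stroke at J3  (Se1 fixes effort; stroke away)
β6 stroke at J3  (Se2 (Se) sets effort on bond)
β4 stroke at J1  (C1: C, integral causality)
β0 stroke at TF1  (only one flow-in slot at J1)
β1 stroke at J2  (TF1 one-in-one-out from 0)
β2 stroke at J3  (only one flow-in slot at J2)
β3 stroke at R1  (J3: last free bond brings flow in)

dq_C1/dt = E_Se1/6 + E_Se2/6 - q_C1/48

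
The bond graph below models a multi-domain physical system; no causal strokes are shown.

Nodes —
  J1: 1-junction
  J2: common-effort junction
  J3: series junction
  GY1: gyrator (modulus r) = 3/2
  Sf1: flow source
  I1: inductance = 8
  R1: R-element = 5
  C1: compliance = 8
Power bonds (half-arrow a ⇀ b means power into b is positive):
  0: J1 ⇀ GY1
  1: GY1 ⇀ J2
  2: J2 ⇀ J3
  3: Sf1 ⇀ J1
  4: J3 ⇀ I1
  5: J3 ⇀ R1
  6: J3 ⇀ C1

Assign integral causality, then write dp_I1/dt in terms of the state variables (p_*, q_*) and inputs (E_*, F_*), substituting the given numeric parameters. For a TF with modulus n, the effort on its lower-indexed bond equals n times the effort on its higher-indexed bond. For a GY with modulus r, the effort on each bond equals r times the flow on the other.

#3 →Sf1  (Sf1: flow source, stroke at near end)
#0 →J1  (J1: bond 3 brought flow, rest push out)
#1 →J2  (GY1: gyrator matches bond 0)
#2 →J3  (J2: bond 1 brought effort, rest push out)
#4 →I1  (I1: I, integral causality)
#5 →J3  (common-f at J3 fixed by 4)
#6 →J3  (J3: bond 4 brought flow, rest push out)

dp_I1/dt = 3*F_Sf1/2 - 5*p_I1/8 - q_C1/8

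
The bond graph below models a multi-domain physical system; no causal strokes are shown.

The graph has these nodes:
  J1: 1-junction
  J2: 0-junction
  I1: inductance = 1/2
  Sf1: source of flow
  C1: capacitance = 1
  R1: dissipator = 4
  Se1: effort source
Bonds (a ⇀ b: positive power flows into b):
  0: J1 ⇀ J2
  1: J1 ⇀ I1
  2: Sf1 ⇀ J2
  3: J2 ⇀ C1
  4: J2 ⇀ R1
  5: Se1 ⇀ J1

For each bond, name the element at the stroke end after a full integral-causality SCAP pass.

b2 →Sf1  (Sf1 fixes flow; stroke at Sf1)
b5 →J1  (source Se1 imposes e)
b1 →I1  (prefer integral on I1)
b0 →J1  (J1: bond 1 brought flow, rest push out)
b3 →J2  (C1 integral (e out))
b4 →R1  (J2 effort already set via bond 3)

b0 stroke→J1
b1 stroke→I1
b2 stroke→Sf1
b3 stroke→J2
b4 stroke→R1
b5 stroke→J1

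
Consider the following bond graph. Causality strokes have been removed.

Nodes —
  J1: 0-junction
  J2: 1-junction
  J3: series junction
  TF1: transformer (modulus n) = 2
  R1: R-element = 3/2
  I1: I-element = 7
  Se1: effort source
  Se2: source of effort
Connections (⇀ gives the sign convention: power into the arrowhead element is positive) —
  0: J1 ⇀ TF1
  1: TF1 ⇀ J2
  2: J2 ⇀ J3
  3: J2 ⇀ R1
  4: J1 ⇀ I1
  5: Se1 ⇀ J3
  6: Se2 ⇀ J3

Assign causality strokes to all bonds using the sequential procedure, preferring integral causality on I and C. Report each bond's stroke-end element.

b0 |J1
b1 |TF1
b2 |J2
b3 |J2
b4 |I1
b5 |J3
b6 |J3

#5 →J3  (Se1: effort source, stroke at far end)
#6 →J3  (Se2: effort source, stroke at far end)
#2 →J2  (only one flow-in slot at J3)
#4 →I1  (I1 integral (f out))
#0 →J1  (closing 0-jn rule on J1)
#1 →TF1  (TF1 one-in-one-out from 0)
#3 →J2  (J2 flow already set via bond 1)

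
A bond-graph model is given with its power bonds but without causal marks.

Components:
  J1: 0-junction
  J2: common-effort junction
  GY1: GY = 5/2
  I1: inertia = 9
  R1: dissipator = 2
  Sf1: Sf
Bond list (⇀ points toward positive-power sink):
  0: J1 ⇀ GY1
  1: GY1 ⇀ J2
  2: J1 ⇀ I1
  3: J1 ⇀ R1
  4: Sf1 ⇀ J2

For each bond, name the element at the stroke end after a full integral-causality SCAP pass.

b4 |Sf1  (Sf1 fixes flow; stroke at Sf1)
b1 |J2  (only one effort-in slot at J2)
b0 |J1  (GY GY1: same side as bond 1)
b2 |I1  (0-jn J1 has e-setter on 0)
b3 |R1  (0-jn J1 has e-setter on 0)

b0 stroke at J1
b1 stroke at J2
b2 stroke at I1
b3 stroke at R1
b4 stroke at Sf1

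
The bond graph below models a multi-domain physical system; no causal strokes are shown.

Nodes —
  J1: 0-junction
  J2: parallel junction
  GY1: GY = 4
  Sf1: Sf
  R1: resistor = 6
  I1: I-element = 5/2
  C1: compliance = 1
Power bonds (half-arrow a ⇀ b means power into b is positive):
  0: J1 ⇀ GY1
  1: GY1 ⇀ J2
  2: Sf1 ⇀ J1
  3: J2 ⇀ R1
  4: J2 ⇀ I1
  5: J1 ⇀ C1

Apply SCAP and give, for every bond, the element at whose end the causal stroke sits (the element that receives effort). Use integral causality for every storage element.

#2 stroke→Sf1  (Sf1 (Sf) sets flow on bond)
#4 stroke→I1  (prefer integral on I1)
#5 stroke→J1  (C1 integral (e out))
#0 stroke→GY1  (J1: bond 5 brought effort, rest push out)
#1 stroke→GY1  (GY1: gyrator matches bond 0)
#3 stroke→J2  (J2 needs exactly one e-in)

β0 stroke at GY1
β1 stroke at GY1
β2 stroke at Sf1
β3 stroke at J2
β4 stroke at I1
β5 stroke at J1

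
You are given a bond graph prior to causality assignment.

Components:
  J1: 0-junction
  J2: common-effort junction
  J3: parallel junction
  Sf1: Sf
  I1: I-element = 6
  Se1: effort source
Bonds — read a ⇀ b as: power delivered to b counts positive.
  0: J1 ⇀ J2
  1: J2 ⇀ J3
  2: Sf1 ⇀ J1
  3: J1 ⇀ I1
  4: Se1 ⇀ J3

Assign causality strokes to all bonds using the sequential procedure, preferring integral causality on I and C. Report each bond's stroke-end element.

bond 0 |J1
bond 1 |J2
bond 2 |Sf1
bond 3 |I1
bond 4 |J3

bond 2 stroke at Sf1  (Sf1: flow source, stroke at near end)
bond 4 stroke at J3  (Se1 (Se) sets effort on bond)
bond 1 stroke at J2  (J3 effort already set via bond 4)
bond 0 stroke at J1  (J2 effort already set via bond 1)
bond 3 stroke at I1  (0-jn J1 has e-setter on 0)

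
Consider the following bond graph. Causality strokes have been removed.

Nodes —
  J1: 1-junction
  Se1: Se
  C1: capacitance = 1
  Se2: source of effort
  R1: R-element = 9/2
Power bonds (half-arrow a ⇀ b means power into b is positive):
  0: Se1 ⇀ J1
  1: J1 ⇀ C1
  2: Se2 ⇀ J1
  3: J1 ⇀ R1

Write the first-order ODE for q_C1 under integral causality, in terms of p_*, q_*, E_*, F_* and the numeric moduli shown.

b0 →J1  (Se1 (Se) sets effort on bond)
b2 →J1  (Se2 (Se) sets effort on bond)
b1 →J1  (C1: C, integral causality)
b3 →R1  (J1: last free bond brings flow in)

dq_C1/dt = 2*E_Se1/9 + 2*E_Se2/9 - 2*q_C1/9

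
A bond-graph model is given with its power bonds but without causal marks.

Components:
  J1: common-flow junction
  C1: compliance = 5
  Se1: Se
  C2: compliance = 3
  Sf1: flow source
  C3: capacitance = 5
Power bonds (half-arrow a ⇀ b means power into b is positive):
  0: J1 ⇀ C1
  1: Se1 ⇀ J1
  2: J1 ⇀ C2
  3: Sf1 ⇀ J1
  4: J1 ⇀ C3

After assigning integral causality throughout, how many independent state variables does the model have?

3  (C1, C2, C3 all integral)

#1 →J1  (Se1 fixes effort; stroke away)
#3 →Sf1  (Sf1 fixes flow; stroke at Sf1)
#0 →J1  (common-f at J1 fixed by 3)
#2 →J1  (common-f at J1 fixed by 3)
#4 →J1  (J1 flow already set via bond 3)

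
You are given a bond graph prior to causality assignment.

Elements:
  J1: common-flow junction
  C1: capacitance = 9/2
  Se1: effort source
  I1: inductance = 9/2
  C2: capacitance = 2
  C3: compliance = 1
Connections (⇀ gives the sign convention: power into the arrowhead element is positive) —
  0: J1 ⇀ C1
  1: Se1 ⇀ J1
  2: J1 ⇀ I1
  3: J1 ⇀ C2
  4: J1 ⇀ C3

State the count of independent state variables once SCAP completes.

4  (C1, C2, C3, I1 all integral)

b1 stroke at J1  (Se1 fixes effort; stroke away)
b0 stroke at J1  (C1 integral (e out))
b2 stroke at I1  (I1 integral (f out))
b3 stroke at J1  (J1: bond 2 brought flow, rest push out)
b4 stroke at J1  (J1: bond 2 brought flow, rest push out)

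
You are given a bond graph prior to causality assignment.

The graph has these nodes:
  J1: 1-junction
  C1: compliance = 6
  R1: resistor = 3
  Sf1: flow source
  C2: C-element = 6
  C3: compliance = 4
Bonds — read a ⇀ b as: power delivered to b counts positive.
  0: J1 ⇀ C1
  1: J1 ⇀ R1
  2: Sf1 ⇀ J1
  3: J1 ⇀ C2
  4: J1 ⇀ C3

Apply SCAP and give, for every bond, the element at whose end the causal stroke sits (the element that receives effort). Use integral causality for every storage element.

#0 |J1
#1 |J1
#2 |Sf1
#3 |J1
#4 |J1

#2 stroke→Sf1  (source Sf1 imposes f)
#0 stroke→J1  (common-f at J1 fixed by 2)
#1 stroke→J1  (1-jn J1 has f-setter on 2)
#3 stroke→J1  (common-f at J1 fixed by 2)
#4 stroke→J1  (J1: bond 2 brought flow, rest push out)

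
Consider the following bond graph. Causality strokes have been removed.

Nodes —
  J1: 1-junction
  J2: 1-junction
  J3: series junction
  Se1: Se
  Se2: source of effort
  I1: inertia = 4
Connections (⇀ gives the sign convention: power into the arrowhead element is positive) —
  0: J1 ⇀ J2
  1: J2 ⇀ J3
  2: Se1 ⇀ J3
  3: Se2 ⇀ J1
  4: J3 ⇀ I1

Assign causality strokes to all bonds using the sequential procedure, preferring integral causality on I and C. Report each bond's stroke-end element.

#0 |J2
#1 |J3
#2 |J3
#3 |J1
#4 |I1

#2 |J3  (Se1 fixes effort; stroke away)
#3 |J1  (source Se2 imposes e)
#0 |J2  (J1: last free bond brings flow in)
#1 |J3  (only one flow-in slot at J2)
#4 |I1  (J3 needs exactly one f-in)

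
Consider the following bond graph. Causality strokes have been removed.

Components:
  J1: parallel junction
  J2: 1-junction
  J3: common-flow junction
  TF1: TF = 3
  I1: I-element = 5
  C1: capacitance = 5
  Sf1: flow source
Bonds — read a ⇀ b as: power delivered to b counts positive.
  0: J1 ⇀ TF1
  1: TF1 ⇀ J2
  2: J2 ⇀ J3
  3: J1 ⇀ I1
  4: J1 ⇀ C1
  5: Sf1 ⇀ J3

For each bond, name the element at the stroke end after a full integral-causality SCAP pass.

β5 →Sf1  (Sf1: flow source, stroke at near end)
β2 →J3  (J3 flow already set via bond 5)
β1 →J2  (common-f at J2 fixed by 2)
β0 →TF1  (TF1 one-in-one-out from 1)
β3 →I1  (I1: I, integral causality)
β4 →J1  (J1 needs exactly one e-in)

#0 |TF1
#1 |J2
#2 |J3
#3 |I1
#4 |J1
#5 |Sf1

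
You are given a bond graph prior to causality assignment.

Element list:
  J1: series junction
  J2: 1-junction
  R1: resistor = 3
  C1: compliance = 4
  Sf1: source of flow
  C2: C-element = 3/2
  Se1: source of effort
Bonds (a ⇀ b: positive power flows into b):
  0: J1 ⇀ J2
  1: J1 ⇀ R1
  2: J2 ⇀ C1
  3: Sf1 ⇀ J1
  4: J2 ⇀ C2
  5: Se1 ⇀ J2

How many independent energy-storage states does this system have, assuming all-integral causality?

b3 stroke→Sf1  (Sf1 fixes flow; stroke at Sf1)
b5 stroke→J2  (Se1 (Se) sets effort on bond)
b0 stroke→J1  (J1 flow already set via bond 3)
b1 stroke→J1  (J1 flow already set via bond 3)
b2 stroke→J2  (common-f at J2 fixed by 0)
b4 stroke→J2  (J2: bond 0 brought flow, rest push out)

2  (C1, C2 all integral)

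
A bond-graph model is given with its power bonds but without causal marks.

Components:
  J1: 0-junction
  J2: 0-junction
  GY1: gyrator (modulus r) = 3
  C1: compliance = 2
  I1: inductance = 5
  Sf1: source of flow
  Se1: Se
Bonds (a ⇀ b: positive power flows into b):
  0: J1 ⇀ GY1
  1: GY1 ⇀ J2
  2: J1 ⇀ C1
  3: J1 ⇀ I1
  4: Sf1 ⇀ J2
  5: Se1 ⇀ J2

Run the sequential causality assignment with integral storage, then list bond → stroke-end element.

#0 stroke→GY1
#1 stroke→GY1
#2 stroke→J1
#3 stroke→I1
#4 stroke→Sf1
#5 stroke→J2

b4 stroke→Sf1  (Sf1: flow source, stroke at near end)
b5 stroke→J2  (source Se1 imposes e)
b1 stroke→GY1  (common-e at J2 fixed by 5)
b0 stroke→GY1  (GY1: gyrator matches bond 1)
b2 stroke→J1  (C1: C, integral causality)
b3 stroke→I1  (J1: bond 2 brought effort, rest push out)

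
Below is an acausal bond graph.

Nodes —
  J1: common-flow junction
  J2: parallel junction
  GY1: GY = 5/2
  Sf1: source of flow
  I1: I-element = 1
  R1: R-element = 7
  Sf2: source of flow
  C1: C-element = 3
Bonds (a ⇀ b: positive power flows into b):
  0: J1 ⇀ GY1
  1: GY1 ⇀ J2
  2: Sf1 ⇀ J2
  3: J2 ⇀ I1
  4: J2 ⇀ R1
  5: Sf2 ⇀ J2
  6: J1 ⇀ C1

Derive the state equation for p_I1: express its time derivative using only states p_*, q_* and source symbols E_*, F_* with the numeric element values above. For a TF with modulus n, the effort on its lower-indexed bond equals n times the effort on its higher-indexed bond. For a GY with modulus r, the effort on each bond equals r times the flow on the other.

dp_I1/dt = 7*F_Sf1 + 7*F_Sf2 - 7*p_I1 - 14*q_C1/15

β2 stroke→Sf1  (Sf1 (Sf) sets flow on bond)
β5 stroke→Sf2  (Sf2: flow source, stroke at near end)
β3 stroke→I1  (prefer integral on I1)
β6 stroke→J1  (prefer integral on C1)
β0 stroke→GY1  (J1 needs exactly one f-in)
β1 stroke→GY1  (through GY1, causality inverts; strokes same side of GY1)
β4 stroke→J2  (J2 needs exactly one e-in)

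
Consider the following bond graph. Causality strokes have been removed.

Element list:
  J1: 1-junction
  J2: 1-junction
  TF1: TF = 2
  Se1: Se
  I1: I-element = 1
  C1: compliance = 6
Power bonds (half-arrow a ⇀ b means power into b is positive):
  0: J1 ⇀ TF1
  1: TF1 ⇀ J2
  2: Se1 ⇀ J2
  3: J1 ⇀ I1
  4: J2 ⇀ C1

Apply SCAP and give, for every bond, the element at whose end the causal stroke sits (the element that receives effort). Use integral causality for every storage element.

β0 →J1
β1 →TF1
β2 →J2
β3 →I1
β4 →J2

b2 stroke→J2  (Se1 (Se) sets effort on bond)
b3 stroke→I1  (I1 integral (f out))
b0 stroke→J1  (J1: bond 3 brought flow, rest push out)
b1 stroke→TF1  (through TF1, causality passes straight; one stroke at TF1)
b4 stroke→J2  (common-f at J2 fixed by 1)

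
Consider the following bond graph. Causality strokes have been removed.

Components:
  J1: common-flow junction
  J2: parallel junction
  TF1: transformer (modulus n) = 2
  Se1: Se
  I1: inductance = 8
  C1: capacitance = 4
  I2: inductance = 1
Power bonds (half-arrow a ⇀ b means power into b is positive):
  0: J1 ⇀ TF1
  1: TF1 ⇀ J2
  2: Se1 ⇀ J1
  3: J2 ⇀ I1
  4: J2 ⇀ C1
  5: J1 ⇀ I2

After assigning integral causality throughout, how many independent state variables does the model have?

3  (C1, I1, I2 all integral)

bond 2 stroke at J1  (Se1 fixes effort; stroke away)
bond 3 stroke at I1  (I1 integral (f out))
bond 4 stroke at J2  (prefer integral on C1)
bond 1 stroke at TF1  (J2: bond 4 brought effort, rest push out)
bond 0 stroke at J1  (TF TF1: opposite of bond 1)
bond 5 stroke at I2  (closing 1-jn rule on J1)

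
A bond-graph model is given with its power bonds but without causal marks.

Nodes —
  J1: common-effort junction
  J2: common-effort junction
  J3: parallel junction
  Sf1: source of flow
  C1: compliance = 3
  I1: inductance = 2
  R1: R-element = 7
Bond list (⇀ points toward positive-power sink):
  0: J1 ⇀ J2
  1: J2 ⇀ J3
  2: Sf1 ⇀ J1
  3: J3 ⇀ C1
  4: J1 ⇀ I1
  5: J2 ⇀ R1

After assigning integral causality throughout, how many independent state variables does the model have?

β2 →Sf1  (Sf1 (Sf) sets flow on bond)
β3 →J3  (prefer integral on C1)
β1 →J2  (0-jn J3 has e-setter on 3)
β0 →J1  (0-jn J2 has e-setter on 1)
β5 →R1  (J2: bond 1 brought effort, rest push out)
β4 →I1  (J1 effort already set via bond 0)

2  (C1, I1 all integral)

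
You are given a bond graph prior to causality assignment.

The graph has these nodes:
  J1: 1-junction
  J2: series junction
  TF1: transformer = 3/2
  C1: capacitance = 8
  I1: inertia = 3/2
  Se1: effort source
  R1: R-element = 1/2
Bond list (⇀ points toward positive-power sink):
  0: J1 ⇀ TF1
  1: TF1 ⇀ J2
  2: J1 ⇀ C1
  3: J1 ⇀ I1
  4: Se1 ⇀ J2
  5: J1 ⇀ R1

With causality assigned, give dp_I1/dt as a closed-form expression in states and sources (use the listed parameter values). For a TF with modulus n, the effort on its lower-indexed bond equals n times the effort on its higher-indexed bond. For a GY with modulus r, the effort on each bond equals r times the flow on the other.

β4 →J2  (Se1: effort source, stroke at far end)
β1 →TF1  (closing 1-jn rule on J2)
β0 →J1  (TF TF1: opposite of bond 1)
β2 →J1  (prefer integral on C1)
β3 →I1  (I1 outputs flow p/I1)
β5 →J1  (J1 flow already set via bond 3)

dp_I1/dt = 3*E_Se1/2 - p_I1/3 - q_C1/8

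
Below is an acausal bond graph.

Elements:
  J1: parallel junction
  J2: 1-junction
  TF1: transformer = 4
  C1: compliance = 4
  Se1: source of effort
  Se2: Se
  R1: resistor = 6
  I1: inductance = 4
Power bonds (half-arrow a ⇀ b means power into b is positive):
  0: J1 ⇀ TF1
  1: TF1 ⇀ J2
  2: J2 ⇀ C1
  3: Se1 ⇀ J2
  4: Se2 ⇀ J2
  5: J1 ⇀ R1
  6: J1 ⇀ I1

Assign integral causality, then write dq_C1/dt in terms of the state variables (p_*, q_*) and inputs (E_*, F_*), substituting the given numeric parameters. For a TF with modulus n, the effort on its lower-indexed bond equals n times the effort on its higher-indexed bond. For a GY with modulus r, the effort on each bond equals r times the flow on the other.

dq_C1/dt = 8*E_Se1/3 + 8*E_Se2/3 - p_I1 - 2*q_C1/3

bond 3 →J2  (Se1 fixes effort; stroke away)
bond 4 →J2  (source Se2 imposes e)
bond 2 →J2  (prefer integral on C1)
bond 1 →TF1  (J2: last free bond brings flow in)
bond 0 →J1  (TF TF1: opposite of bond 1)
bond 5 →R1  (J1: bond 0 brought effort, rest push out)
bond 6 →I1  (J1 effort already set via bond 0)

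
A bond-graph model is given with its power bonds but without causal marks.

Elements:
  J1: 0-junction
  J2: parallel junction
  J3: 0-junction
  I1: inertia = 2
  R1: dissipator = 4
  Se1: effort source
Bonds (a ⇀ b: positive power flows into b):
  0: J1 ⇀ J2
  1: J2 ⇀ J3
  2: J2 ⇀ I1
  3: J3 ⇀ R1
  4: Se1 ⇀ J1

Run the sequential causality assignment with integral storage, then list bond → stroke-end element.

b4 →J1  (source Se1 imposes e)
b0 →J2  (0-jn J1 has e-setter on 4)
b1 →J3  (J2: bond 0 brought effort, rest push out)
b2 →I1  (0-jn J2 has e-setter on 0)
b3 →R1  (common-e at J3 fixed by 1)

#0 stroke at J2
#1 stroke at J3
#2 stroke at I1
#3 stroke at R1
#4 stroke at J1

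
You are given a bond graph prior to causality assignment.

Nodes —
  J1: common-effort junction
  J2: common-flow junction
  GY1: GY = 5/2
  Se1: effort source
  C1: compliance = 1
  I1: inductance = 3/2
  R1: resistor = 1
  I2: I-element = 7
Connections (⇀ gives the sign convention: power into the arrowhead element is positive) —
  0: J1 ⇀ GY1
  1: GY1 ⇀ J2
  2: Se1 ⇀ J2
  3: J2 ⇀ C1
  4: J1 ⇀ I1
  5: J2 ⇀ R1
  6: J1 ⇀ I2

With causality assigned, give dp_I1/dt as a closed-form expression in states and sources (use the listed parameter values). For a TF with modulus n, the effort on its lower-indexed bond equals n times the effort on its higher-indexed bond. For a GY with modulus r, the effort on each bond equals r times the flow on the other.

dp_I1/dt = 5*E_Se1/2 - 25*p_I1/6 - 25*p_I2/28 - 5*q_C1/2

b2 stroke at J2  (Se1: effort source, stroke at far end)
b3 stroke at J2  (prefer integral on C1)
b4 stroke at I1  (I1 integral (f out))
b6 stroke at I2  (I2 integral (f out))
b0 stroke at J1  (closing 0-jn rule on J1)
b1 stroke at J2  (GY1: gyrator matches bond 0)
b5 stroke at R1  (closing 1-jn rule on J2)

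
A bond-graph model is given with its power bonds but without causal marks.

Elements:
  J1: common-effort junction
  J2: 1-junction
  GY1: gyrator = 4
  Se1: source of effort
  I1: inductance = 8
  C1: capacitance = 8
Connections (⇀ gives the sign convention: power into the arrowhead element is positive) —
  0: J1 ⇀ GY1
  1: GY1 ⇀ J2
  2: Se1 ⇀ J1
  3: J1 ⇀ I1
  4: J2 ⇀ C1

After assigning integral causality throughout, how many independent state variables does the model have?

bond 2 →J1  (Se1 (Se) sets effort on bond)
bond 0 →GY1  (0-jn J1 has e-setter on 2)
bond 3 →I1  (J1: bond 2 brought effort, rest push out)
bond 1 →GY1  (GY GY1: same side as bond 0)
bond 4 →J2  (J2: bond 1 brought flow, rest push out)

2  (C1, I1 all integral)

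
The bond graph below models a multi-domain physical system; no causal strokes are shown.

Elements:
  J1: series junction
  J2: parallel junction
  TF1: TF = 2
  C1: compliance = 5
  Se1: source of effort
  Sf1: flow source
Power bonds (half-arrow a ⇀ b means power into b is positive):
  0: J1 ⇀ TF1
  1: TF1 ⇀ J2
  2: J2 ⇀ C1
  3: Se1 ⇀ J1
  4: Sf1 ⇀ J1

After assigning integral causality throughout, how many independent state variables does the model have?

1  (C1 all integral)

b3 stroke at J1  (Se1 (Se) sets effort on bond)
b4 stroke at Sf1  (Sf1 (Sf) sets flow on bond)
b0 stroke at J1  (common-f at J1 fixed by 4)
b1 stroke at TF1  (through TF1, causality passes straight; one stroke at TF1)
b2 stroke at J2  (closing 0-jn rule on J2)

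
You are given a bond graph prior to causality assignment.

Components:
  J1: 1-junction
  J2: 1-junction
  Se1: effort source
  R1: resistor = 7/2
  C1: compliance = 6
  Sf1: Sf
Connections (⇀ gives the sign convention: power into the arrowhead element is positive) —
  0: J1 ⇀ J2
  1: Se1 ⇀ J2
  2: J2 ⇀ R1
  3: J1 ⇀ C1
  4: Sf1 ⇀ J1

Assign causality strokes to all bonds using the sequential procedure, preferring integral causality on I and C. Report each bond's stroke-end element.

β1 →J2  (Se1 (Se) sets effort on bond)
β4 →Sf1  (Sf1 fixes flow; stroke at Sf1)
β0 →J1  (common-f at J1 fixed by 4)
β3 →J1  (1-jn J1 has f-setter on 4)
β2 →J2  (common-f at J2 fixed by 0)

β0 |J1
β1 |J2
β2 |J2
β3 |J1
β4 |Sf1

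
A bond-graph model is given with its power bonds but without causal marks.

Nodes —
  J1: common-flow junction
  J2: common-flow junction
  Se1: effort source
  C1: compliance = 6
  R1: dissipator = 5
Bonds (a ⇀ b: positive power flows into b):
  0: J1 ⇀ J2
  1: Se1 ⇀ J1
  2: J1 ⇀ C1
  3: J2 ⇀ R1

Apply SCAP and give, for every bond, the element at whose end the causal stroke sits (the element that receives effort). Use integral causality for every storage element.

bond 1 →J1  (source Se1 imposes e)
bond 2 →J1  (prefer integral on C1)
bond 0 →J2  (only one flow-in slot at J1)
bond 3 →R1  (J2 needs exactly one f-in)

β0 stroke→J2
β1 stroke→J1
β2 stroke→J1
β3 stroke→R1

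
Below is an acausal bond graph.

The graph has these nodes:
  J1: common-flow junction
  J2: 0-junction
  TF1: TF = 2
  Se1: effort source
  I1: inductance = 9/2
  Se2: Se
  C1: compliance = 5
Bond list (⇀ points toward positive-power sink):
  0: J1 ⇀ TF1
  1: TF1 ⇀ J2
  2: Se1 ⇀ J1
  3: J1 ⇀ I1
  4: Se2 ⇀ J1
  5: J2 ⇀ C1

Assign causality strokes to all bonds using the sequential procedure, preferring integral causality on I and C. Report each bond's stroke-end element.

β0 |J1
β1 |TF1
β2 |J1
β3 |I1
β4 |J1
β5 |J2

β2 stroke→J1  (Se1 fixes effort; stroke away)
β4 stroke→J1  (source Se2 imposes e)
β3 stroke→I1  (I1 outputs flow p/I1)
β0 stroke→J1  (J1 flow already set via bond 3)
β1 stroke→TF1  (TF1 one-in-one-out from 0)
β5 stroke→J2  (J2 needs exactly one e-in)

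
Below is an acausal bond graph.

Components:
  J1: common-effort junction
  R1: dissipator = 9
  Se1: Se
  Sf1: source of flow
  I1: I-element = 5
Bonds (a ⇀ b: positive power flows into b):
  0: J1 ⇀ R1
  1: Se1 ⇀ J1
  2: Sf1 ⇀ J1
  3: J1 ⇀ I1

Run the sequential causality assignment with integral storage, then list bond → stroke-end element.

b0 stroke→R1
b1 stroke→J1
b2 stroke→Sf1
b3 stroke→I1

bond 1 |J1  (Se1: effort source, stroke at far end)
bond 2 |Sf1  (Sf1 fixes flow; stroke at Sf1)
bond 0 |R1  (0-jn J1 has e-setter on 1)
bond 3 |I1  (common-e at J1 fixed by 1)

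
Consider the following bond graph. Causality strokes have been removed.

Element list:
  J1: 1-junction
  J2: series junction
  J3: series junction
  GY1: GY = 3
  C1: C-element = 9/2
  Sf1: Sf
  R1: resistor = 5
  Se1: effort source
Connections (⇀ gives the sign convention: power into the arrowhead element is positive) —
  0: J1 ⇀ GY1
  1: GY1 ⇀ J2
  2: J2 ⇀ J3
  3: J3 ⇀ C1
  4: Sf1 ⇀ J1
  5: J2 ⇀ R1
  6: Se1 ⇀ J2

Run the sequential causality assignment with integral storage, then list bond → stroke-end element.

b0 stroke at J1
b1 stroke at J2
b2 stroke at J2
b3 stroke at J3
b4 stroke at Sf1
b5 stroke at R1
b6 stroke at J2

β4 stroke→Sf1  (Sf1 fixes flow; stroke at Sf1)
β6 stroke→J2  (Se1: effort source, stroke at far end)
β0 stroke→J1  (common-f at J1 fixed by 4)
β1 stroke→J2  (through GY1, causality inverts; strokes same side of GY1)
β3 stroke→J3  (prefer integral on C1)
β2 stroke→J2  (J3: last free bond brings flow in)
β5 stroke→R1  (only one flow-in slot at J2)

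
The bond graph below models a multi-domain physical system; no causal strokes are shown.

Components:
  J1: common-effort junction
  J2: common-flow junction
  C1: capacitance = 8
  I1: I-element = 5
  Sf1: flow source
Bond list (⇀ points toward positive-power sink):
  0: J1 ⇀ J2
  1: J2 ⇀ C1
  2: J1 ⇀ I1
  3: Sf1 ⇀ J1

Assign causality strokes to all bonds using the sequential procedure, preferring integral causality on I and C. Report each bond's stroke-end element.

β0 →J1
β1 →J2
β2 →I1
β3 →Sf1

#3 →Sf1  (Sf1 (Sf) sets flow on bond)
#1 →J2  (C1 integral (e out))
#0 →J1  (closing 1-jn rule on J2)
#2 →I1  (J1 effort already set via bond 0)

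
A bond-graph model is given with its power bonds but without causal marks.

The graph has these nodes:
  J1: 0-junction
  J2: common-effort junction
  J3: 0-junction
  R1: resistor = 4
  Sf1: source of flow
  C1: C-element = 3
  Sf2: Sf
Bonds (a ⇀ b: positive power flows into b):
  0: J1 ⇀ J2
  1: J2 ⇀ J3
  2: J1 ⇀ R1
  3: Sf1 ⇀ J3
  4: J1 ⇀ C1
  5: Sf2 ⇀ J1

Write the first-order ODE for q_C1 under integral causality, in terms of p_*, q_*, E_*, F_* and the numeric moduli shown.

dq_C1/dt = F_Sf1 + F_Sf2 - q_C1/12

bond 3 |Sf1  (Sf1 (Sf) sets flow on bond)
bond 5 |Sf2  (Sf2 fixes flow; stroke at Sf2)
bond 1 |J3  (only one effort-in slot at J3)
bond 0 |J2  (only one effort-in slot at J2)
bond 4 |J1  (prefer integral on C1)
bond 2 |R1  (J1 effort already set via bond 4)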